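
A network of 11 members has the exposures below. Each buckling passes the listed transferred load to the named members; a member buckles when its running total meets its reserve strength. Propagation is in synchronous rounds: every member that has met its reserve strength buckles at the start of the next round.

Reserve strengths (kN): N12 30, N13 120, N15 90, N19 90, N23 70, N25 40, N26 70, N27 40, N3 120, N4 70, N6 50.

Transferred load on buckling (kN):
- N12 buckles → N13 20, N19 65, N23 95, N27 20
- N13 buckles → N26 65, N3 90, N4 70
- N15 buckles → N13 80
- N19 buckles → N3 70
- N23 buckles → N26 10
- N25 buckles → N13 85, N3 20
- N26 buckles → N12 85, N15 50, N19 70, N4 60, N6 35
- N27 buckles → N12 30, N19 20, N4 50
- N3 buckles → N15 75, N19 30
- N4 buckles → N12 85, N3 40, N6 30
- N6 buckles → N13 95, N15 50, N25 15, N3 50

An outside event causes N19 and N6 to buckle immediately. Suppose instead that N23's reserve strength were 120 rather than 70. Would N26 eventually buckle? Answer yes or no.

no

With N23's reserve strength at 120:
Round 1 — N19, N6 buckle (initial).
  N13: +95 → 95 < 120
  N15: +50 → 50 < 90
  N25: +15 → 15 < 40
  N3: +70+50 → 120 ≥ 120
Round 2 — N3 buckles.
  N15: +75 → 125 ≥ 90
Round 3 — N15 buckles.
  N13: +80 → 175 ≥ 120
Round 4 — N13 buckles.
  N26: +65 → 65 < 70
  N4: +70 → 70 ≥ 70
Round 5 — N4 buckles.
  N12: +85 → 85 ≥ 30
Round 6 — N12 buckles.
  N23: +95 → 95 < 120
  N27: +20 → 20 < 40
No further bucklings.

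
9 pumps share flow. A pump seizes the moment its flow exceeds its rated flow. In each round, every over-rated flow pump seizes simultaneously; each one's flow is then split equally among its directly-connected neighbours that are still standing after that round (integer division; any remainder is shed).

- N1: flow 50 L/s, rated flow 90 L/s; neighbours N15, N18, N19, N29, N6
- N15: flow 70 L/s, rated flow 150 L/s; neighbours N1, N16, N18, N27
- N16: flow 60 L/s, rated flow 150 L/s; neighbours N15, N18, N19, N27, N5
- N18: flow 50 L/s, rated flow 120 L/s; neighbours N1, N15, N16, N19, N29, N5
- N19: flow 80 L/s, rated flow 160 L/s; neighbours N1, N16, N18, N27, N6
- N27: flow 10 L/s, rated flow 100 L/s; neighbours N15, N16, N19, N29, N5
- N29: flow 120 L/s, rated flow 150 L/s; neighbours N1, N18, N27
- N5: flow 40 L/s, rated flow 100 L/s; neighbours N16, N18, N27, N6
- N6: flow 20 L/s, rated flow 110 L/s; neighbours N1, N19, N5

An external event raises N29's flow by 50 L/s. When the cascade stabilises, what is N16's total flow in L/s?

Round 1 — N29 at 170 > 150. N29 seizes.
  N29 sheds 170 L/s to N1, N18, N27: 56 each (2 lost).
    N1: 50+56 = 106 > 90
    N18: 50+56 = 106 ≤ 120
    N27: 10+56 = 66 ≤ 100
Round 2 — N1 seizes.
  N1 sheds 106 L/s to N15, N18, N19, N6: 26 each (2 lost).
    N15: 70+26 = 96 ≤ 150
    N18: 106+26 = 132 > 120
    N19: 80+26 = 106 ≤ 160
    N6: 20+26 = 46 ≤ 110
Round 3 — N18 seizes.
  N18 sheds 132 L/s to N15, N16, N19, N5: 33 each.
    N15: 96+33 = 129 ≤ 150
    N16: 60+33 = 93 ≤ 150
    N19: 106+33 = 139 ≤ 160
    N5: 40+33 = 73 ≤ 100
No further seizures.

93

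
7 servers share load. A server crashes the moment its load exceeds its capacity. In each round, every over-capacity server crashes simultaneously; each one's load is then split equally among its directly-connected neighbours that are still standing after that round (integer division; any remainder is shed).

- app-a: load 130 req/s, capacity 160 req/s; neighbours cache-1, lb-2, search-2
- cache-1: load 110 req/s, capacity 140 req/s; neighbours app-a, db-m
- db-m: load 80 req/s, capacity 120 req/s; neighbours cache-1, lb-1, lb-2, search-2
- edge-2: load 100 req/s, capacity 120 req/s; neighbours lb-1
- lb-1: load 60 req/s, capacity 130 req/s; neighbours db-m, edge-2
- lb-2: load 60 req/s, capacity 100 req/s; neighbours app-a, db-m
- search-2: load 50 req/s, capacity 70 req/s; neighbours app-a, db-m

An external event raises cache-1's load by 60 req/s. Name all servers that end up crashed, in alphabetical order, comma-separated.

Round 1 — cache-1 at 170 > 140. cache-1 crashes.
  cache-1 sheds 170 req/s to app-a, db-m: 85 each.
    app-a: 130+85 = 215 > 160
    db-m: 80+85 = 165 > 120
Round 2 — app-a, db-m crash.
  app-a sheds 215 req/s to lb-2, search-2: 107 each (1 lost).
    lb-2: 60+107 = 167 > 100
    search-2: 50+107 = 157 > 70
  db-m sheds 165 req/s to lb-1, lb-2, search-2: 55 each.
    lb-1: 60+55 = 115 ≤ 130
    lb-2: 167+55 = 222 > 100
    search-2: 157+55 = 212 > 70
Round 3 — lb-2, search-2 crash.
  lb-2 sheds 222 req/s: no online neighbours, lost.
  search-2 sheds 212 req/s: no online neighbours, lost.
No further crashes.

app-a, cache-1, db-m, lb-2, search-2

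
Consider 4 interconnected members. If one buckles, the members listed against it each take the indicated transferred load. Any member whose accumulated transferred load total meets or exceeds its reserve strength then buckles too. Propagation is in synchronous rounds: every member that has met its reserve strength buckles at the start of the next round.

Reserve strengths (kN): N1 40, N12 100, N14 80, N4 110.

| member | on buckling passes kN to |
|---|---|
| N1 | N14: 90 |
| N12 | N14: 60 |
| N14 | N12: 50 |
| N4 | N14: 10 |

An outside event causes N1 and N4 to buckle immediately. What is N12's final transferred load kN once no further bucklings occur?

50

Round 1 — N1, N4 buckle (initial).
  N14: +90+10 → 100 ≥ 80
Round 2 — N14 buckles.
  N12: +50 → 50 < 100
No further bucklings.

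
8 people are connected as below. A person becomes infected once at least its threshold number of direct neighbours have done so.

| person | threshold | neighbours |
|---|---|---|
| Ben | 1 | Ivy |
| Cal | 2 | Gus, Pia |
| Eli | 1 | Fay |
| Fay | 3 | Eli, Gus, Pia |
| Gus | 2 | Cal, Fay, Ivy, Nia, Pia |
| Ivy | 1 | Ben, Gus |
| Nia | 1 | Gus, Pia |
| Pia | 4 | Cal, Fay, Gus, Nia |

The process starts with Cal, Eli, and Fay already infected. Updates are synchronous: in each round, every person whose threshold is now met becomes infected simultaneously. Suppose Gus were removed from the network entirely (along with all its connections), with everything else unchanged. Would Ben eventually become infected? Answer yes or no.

With Gus removed:
Round 1 — Cal, Eli, Fay become infected (initial).
Round 2 — no new infections; cascade stops.

no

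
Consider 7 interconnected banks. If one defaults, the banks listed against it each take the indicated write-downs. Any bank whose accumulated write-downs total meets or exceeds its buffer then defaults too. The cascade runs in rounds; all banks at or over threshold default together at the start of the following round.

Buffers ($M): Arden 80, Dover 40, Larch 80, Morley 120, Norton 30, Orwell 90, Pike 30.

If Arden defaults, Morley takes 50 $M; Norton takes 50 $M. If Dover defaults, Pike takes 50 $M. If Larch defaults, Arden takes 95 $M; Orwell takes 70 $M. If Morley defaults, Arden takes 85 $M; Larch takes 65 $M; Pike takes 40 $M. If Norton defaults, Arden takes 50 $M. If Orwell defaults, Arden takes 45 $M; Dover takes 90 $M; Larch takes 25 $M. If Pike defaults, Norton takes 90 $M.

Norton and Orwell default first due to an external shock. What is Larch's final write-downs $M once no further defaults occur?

Round 1 — Norton, Orwell default (initial).
  Arden: +50+45 → 95 ≥ 80
  Dover: +90 → 90 ≥ 40
  Larch: +25 → 25 < 80
Round 2 — Arden, Dover default.
  Morley: +50 → 50 < 120
  Pike: +50 → 50 ≥ 30
Round 3 — Pike defaults.
No further defaults.

25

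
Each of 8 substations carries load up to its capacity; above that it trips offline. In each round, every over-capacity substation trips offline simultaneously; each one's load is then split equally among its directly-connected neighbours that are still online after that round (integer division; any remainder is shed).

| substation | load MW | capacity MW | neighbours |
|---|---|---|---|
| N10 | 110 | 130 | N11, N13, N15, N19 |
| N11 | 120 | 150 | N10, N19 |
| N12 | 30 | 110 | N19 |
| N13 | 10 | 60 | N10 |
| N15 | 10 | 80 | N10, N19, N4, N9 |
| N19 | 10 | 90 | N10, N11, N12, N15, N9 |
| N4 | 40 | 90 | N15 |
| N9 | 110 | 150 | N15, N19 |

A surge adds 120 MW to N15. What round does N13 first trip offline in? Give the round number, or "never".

Round 1 — N15 at 130 > 80. N15 trips offline.
  N15 sheds 130 MW to N10, N19, N4, N9: 32 each (2 lost).
    N10: 110+32 = 142 > 130
    N19: 10+32 = 42 ≤ 90
    N4: 40+32 = 72 ≤ 90
    N9: 110+32 = 142 ≤ 150
Round 2 — N10 trips offline.
  N10 sheds 142 MW to N11, N13, N19: 47 each (1 lost).
    N11: 120+47 = 167 > 150
    N13: 10+47 = 57 ≤ 60
    N19: 42+47 = 89 ≤ 90
Round 3 — N11 trips offline.
  N11 sheds 167 MW to N19: 167 each.
    N19: 89+167 = 256 > 90
Round 4 — N19 trips offline.
  N19 sheds 256 MW to N12, N9: 128 each.
    N12: 30+128 = 158 > 110
    N9: 142+128 = 270 > 150
Round 5 — N12, N9 trip offline.
  N12 sheds 158 MW: no online neighbours, lost.
  N9 sheds 270 MW: no online neighbours, lost.
No further trips.

never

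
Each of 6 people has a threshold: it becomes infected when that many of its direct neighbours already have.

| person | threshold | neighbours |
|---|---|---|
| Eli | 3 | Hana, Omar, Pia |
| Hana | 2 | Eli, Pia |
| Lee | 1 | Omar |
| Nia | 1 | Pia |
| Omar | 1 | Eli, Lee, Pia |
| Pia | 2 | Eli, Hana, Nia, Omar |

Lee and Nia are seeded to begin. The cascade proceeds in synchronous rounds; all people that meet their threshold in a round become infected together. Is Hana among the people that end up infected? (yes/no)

no

Round 1 — Lee, Nia become infected (initial).
Round 2 — checking thresholds:
  Omar: 1 of 3 neighbours ≥ 1, becomes infected.
  Pia: 1 of 4 neighbours < 2, below threshold.
Round 3 — checking thresholds:
  Eli: 1 of 3 neighbours < 3, below threshold.
  Pia: 2 of 4 neighbours ≥ 2, becomes infected.
Round 4 — no new infections; cascade stops.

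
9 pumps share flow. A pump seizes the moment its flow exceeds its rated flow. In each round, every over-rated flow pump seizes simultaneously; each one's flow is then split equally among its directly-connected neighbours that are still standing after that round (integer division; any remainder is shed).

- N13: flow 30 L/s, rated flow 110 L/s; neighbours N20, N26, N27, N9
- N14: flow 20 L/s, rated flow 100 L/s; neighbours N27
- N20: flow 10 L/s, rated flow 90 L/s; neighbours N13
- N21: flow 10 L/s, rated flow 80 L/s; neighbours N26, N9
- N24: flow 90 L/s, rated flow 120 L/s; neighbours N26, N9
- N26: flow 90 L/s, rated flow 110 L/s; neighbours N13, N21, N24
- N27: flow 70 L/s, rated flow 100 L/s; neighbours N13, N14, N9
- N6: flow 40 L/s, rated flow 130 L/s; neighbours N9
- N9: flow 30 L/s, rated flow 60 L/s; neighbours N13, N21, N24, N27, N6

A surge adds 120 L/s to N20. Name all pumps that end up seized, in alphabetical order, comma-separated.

Round 1 — N20 at 130 > 90. N20 seizes.
  N20 sheds 130 L/s to N13: 130 each.
    N13: 30+130 = 160 > 110
Round 2 — N13 seizes.
  N13 sheds 160 L/s to N26, N27, N9: 53 each (1 lost).
    N26: 90+53 = 143 > 110
    N27: 70+53 = 123 > 100
    N9: 30+53 = 83 > 60
Round 3 — N26, N27, N9 seize.
  N26 sheds 143 L/s to N21, N24: 71 each (1 lost).
    N21: 10+71 = 81 > 80
    N24: 90+71 = 161 > 120
  N27 sheds 123 L/s to N14: 123 each.
    N14: 20+123 = 143 > 100
  N9 sheds 83 L/s to N21, N24, N6: 27 each (2 lost).
    N21: 81+27 = 108 > 80
    N24: 161+27 = 188 > 120
    N6: 40+27 = 67 ≤ 130
Round 4 — N14, N21, N24 seize.
  N14 sheds 143 L/s: no online neighbours, lost.
  N21 sheds 108 L/s: no online neighbours, lost.
  N24 sheds 188 L/s: no online neighbours, lost.
No further seizures.

N13, N14, N20, N21, N24, N26, N27, N9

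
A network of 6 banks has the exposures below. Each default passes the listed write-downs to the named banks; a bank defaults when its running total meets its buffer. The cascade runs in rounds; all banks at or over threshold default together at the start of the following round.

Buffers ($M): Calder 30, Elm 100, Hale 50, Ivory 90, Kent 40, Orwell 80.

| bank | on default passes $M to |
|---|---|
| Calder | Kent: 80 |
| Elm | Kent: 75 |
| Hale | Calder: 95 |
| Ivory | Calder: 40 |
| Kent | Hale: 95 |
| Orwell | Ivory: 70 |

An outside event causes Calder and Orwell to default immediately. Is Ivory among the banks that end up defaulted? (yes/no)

Round 1 — Calder, Orwell default (initial).
  Ivory: +70 → 70 < 90
  Kent: +80 → 80 ≥ 40
Round 2 — Kent defaults.
  Hale: +95 → 95 ≥ 50
Round 3 — Hale defaults.
No further defaults.

no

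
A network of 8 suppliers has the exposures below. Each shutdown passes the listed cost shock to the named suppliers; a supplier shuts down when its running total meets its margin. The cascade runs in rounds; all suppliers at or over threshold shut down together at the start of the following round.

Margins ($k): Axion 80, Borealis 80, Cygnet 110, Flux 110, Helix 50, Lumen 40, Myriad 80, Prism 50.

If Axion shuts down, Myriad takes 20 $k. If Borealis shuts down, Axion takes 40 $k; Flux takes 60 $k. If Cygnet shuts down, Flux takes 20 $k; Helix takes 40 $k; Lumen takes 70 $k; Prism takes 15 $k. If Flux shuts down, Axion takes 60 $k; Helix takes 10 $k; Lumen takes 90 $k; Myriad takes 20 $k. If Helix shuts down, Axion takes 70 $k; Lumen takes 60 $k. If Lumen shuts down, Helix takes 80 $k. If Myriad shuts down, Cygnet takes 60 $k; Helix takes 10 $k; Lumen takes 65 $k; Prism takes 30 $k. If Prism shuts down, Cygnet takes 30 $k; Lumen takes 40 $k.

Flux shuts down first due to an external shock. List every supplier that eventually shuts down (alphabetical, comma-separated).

Axion, Flux, Helix, Lumen

Round 1 — Flux shuts down (initial).
  Axion: +60 → 60 < 80
  Helix: +10 → 10 < 50
  Lumen: +90 → 90 ≥ 40
  Myriad: +20 → 20 < 80
Round 2 — Lumen shuts down.
  Helix: +80 → 90 ≥ 50
Round 3 — Helix shuts down.
  Axion: +70 → 130 ≥ 80
Round 4 — Axion shuts down.
  Myriad: +20 → 40 < 80
No further shutdowns.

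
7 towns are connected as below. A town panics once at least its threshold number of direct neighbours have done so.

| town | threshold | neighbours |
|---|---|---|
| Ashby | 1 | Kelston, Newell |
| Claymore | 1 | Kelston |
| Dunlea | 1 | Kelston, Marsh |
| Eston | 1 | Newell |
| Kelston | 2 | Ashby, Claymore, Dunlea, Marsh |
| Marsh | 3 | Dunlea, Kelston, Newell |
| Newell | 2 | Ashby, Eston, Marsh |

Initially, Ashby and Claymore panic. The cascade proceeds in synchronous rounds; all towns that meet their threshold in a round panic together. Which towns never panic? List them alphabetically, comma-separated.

Round 1 — Ashby, Claymore panic (initial).
Round 2 — checking thresholds:
  Kelston: 2 of 4 neighbours ≥ 2, panics.
  Newell: 1 of 3 neighbours < 2, not yet.
Round 3 — checking thresholds:
  Dunlea: 1 of 2 neighbours ≥ 1, panics.
  Marsh: 1 of 3 neighbours < 3, not yet.
  Newell: 1 of 3 neighbours < 2, not yet.
Round 4 — no new panics; cascade stops.

Eston, Marsh, Newell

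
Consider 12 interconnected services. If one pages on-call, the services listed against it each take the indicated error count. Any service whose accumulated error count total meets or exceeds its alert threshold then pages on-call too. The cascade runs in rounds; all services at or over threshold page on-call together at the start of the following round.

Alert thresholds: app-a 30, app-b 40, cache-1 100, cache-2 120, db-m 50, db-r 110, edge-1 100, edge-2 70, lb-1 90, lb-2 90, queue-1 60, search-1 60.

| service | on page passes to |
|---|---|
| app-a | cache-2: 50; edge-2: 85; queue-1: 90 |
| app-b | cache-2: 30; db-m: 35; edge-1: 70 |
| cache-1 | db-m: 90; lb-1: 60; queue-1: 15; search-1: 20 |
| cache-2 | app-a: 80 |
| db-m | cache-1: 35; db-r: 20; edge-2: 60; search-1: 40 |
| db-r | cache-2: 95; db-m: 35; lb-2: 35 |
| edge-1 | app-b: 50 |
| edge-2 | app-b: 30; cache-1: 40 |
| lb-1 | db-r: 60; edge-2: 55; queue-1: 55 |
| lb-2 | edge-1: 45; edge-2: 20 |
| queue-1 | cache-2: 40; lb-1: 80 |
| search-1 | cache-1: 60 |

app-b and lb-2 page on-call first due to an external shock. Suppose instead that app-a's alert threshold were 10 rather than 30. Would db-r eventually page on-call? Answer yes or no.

With app-a's alert threshold at 10:
Round 1 — app-b, lb-2 page on-call (initial).
  cache-2: +30 → 30 < 120
  db-m: +35 → 35 < 50
  edge-1: +70+45 → 115 ≥ 100
  edge-2: +20 → 20 < 70
Round 2 — edge-1 pages on-call.
No further pages.

no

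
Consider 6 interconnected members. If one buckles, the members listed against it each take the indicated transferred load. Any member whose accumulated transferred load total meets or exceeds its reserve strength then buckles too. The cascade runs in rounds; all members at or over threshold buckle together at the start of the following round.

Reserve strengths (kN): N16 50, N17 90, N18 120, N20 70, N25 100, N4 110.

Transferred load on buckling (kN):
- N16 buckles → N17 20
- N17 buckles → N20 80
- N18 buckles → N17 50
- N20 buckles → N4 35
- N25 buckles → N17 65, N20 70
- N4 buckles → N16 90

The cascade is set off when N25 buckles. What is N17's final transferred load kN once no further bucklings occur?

65

Round 1 — N25 buckles (initial).
  N17: +65 → 65 < 90
  N20: +70 → 70 ≥ 70
Round 2 — N20 buckles.
  N4: +35 → 35 < 110
No further bucklings.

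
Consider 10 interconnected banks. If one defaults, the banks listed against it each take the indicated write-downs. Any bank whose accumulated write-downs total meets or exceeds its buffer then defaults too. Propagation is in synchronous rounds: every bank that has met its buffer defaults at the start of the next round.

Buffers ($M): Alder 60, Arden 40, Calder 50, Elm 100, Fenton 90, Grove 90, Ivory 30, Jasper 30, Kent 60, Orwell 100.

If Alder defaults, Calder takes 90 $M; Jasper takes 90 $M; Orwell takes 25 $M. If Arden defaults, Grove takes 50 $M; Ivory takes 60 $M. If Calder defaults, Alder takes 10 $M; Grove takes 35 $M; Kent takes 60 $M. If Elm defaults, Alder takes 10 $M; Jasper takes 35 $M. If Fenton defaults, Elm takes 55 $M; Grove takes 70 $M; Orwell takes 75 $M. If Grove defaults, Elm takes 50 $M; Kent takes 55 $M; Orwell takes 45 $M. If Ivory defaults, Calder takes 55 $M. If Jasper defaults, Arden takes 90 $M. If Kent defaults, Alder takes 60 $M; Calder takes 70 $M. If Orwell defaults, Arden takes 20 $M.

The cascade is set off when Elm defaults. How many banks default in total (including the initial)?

7

Round 1 — Elm defaults (initial).
  Alder: +10 → 10 < 60
  Jasper: +35 → 35 ≥ 30
Round 2 — Jasper defaults.
  Arden: +90 → 90 ≥ 40
Round 3 — Arden defaults.
  Grove: +50 → 50 < 90
  Ivory: +60 → 60 ≥ 30
Round 4 — Ivory defaults.
  Calder: +55 → 55 ≥ 50
Round 5 — Calder defaults.
  Alder: +10 → 20 < 60
  Grove: +35 → 85 < 90
  Kent: +60 → 60 ≥ 60
Round 6 — Kent defaults.
  Alder: +60 → 80 ≥ 60
Round 7 — Alder defaults.
  Orwell: +25 → 25 < 100
No further defaults.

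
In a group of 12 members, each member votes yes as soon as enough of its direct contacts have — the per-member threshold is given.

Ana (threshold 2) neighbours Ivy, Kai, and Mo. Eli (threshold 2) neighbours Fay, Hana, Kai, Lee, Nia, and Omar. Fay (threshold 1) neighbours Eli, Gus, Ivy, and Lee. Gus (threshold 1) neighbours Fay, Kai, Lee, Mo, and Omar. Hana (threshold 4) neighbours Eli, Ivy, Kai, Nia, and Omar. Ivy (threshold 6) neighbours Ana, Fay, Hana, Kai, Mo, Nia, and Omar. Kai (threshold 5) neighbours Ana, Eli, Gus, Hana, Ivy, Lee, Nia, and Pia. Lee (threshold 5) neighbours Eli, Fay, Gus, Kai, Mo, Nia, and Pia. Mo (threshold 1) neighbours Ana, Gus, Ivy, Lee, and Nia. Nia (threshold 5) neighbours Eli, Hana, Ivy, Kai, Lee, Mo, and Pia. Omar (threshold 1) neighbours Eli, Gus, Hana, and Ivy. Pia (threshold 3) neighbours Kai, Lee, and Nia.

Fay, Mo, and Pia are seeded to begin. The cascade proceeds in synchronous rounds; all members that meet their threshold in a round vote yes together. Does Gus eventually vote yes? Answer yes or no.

yes

Round 1 — Fay, Mo, Pia vote yes (initial).
Round 2 — checking thresholds:
  Ana: 1 of 3 neighbours < 2, holds.
  Eli: 1 of 6 neighbours < 2, holds.
  Gus: 2 of 5 neighbours ≥ 1, votes yes.
  Ivy: 2 of 7 neighbours < 6, holds.
  Kai: 1 of 8 neighbours < 5, holds.
  Lee: 3 of 7 neighbours < 5, holds.
  Nia: 2 of 7 neighbours < 5, holds.
Round 3 — checking thresholds:
  Ana: 1 of 3 neighbours < 2, holds.
  Eli: 1 of 6 neighbours < 2, holds.
  Ivy: 2 of 7 neighbours < 6, holds.
  Kai: 2 of 8 neighbours < 5, holds.
  Lee: 4 of 7 neighbours < 5, holds.
  Nia: 2 of 7 neighbours < 5, holds.
  Omar: 1 of 4 neighbours ≥ 1, votes yes.
Round 4 — checking thresholds:
  Ana: 1 of 3 neighbours < 2, holds.
  Eli: 2 of 6 neighbours ≥ 2, votes yes.
  Hana: 1 of 5 neighbours < 4, holds.
  Ivy: 3 of 7 neighbours < 6, holds.
  Kai: 2 of 8 neighbours < 5, holds.
  Lee: 4 of 7 neighbours < 5, holds.
  Nia: 2 of 7 neighbours < 5, holds.
Round 5 — checking thresholds:
  Ana: 1 of 3 neighbours < 2, holds.
  Hana: 2 of 5 neighbours < 4, holds.
  Ivy: 3 of 7 neighbours < 6, holds.
  Kai: 3 of 8 neighbours < 5, holds.
  Lee: 5 of 7 neighbours ≥ 5, votes yes.
  Nia: 3 of 7 neighbours < 5, holds.
Round 6 — no new yes votes; cascade stops.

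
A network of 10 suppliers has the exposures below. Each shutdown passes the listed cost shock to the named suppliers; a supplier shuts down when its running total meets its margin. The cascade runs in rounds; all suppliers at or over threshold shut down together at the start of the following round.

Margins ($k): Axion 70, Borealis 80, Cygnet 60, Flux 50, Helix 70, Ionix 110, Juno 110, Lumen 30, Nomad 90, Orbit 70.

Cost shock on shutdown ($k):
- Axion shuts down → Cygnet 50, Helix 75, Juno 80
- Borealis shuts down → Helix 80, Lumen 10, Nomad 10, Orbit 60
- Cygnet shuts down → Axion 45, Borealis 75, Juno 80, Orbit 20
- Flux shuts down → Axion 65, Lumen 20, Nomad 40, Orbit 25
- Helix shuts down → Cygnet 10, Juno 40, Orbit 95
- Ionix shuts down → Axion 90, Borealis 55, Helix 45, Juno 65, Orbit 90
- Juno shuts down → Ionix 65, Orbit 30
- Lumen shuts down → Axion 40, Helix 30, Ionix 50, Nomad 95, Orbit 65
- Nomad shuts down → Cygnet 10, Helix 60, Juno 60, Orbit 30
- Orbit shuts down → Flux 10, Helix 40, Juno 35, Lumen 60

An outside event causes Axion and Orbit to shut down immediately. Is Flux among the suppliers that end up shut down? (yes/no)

Round 1 — Axion, Orbit shut down (initial).
  Cygnet: +50 → 50 < 60
  Flux: +10 → 10 < 50
  Helix: +75+40 → 115 ≥ 70
  Juno: +80+35 → 115 ≥ 110
  Lumen: +60 → 60 ≥ 30
Round 2 — Helix, Juno, Lumen shut down.
  Cygnet: +10 → 60 ≥ 60
  Ionix: +65+50 → 115 ≥ 110
  Nomad: +95 → 95 ≥ 90
Round 3 — Cygnet, Ionix, Nomad shut down.
  Borealis: +75+55 → 130 ≥ 80
Round 4 — Borealis shuts down.
No further shutdowns.

no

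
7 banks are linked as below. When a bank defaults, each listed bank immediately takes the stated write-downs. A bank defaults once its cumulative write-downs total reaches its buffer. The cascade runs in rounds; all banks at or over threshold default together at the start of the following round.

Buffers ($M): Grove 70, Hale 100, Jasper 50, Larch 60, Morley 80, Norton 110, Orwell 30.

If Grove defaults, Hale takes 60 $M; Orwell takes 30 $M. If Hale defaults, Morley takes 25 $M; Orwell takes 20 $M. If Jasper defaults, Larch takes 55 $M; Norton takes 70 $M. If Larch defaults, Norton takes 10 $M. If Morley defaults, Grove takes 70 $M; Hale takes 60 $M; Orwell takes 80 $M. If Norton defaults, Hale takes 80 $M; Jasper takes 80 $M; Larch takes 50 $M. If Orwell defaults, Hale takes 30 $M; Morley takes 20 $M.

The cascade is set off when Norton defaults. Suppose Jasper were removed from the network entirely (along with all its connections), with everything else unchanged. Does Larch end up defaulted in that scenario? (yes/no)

no

With Jasper removed:
Round 1 — Norton defaults (initial).
  Hale: +80 → 80 < 100
  Larch: +50 → 50 < 60
No further defaults.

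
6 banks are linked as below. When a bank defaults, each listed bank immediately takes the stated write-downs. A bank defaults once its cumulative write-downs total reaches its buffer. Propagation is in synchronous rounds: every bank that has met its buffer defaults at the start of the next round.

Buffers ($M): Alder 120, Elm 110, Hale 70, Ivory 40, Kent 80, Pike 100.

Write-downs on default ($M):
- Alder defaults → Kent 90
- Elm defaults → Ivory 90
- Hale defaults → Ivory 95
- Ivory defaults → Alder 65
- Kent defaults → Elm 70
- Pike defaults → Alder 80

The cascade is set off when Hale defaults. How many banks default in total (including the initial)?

Round 1 — Hale defaults (initial).
  Ivory: +95 → 95 ≥ 40
Round 2 — Ivory defaults.
  Alder: +65 → 65 < 120
No further defaults.

2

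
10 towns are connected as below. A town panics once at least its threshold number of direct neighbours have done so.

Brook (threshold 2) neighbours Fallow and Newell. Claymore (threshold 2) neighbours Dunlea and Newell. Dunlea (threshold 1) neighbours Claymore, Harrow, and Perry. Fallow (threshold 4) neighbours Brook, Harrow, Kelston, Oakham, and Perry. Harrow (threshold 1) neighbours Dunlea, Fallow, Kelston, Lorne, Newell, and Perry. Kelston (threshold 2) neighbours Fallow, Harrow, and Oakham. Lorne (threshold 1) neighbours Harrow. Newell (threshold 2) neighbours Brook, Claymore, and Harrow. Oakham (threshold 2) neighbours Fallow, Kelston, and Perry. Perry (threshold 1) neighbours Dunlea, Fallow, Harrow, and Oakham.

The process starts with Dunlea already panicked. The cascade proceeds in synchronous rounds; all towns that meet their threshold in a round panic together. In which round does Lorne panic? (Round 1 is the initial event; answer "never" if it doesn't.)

Round 1 — Dunlea panics (initial).
Round 2 — checking thresholds:
  Claymore: 1 of 2 neighbours < 2, holds.
  Harrow: 1 of 6 neighbours ≥ 1, panics.
  Perry: 1 of 4 neighbours ≥ 1, panics.
Round 3 — checking thresholds:
  Claymore: 1 of 2 neighbours < 2, holds.
  Fallow: 2 of 5 neighbours < 4, holds.
  Kelston: 1 of 3 neighbours < 2, holds.
  Lorne: 1 of 1 neighbours ≥ 1, panics.
  Newell: 1 of 3 neighbours < 2, holds.
  Oakham: 1 of 3 neighbours < 2, holds.
Round 4 — no new panics; cascade stops.

3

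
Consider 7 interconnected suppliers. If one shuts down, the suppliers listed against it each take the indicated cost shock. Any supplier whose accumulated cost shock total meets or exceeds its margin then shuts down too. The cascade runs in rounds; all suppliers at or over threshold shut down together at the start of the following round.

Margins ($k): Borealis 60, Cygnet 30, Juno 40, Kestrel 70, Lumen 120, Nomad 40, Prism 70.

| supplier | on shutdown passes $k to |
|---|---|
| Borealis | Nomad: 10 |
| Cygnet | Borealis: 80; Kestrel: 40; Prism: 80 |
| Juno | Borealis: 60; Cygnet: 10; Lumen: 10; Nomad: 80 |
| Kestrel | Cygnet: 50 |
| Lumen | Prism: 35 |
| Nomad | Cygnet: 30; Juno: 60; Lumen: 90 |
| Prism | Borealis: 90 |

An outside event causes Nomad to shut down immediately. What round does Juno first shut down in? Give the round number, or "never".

2

Round 1 — Nomad shuts down (initial).
  Cygnet: +30 → 30 ≥ 30
  Juno: +60 → 60 ≥ 40
  Lumen: +90 → 90 < 120
Round 2 — Cygnet, Juno shut down.
  Borealis: +80+60 → 140 ≥ 60
  Kestrel: +40 → 40 < 70
  Lumen: +10 → 100 < 120
  Prism: +80 → 80 ≥ 70
Round 3 — Borealis, Prism shut down.
No further shutdowns.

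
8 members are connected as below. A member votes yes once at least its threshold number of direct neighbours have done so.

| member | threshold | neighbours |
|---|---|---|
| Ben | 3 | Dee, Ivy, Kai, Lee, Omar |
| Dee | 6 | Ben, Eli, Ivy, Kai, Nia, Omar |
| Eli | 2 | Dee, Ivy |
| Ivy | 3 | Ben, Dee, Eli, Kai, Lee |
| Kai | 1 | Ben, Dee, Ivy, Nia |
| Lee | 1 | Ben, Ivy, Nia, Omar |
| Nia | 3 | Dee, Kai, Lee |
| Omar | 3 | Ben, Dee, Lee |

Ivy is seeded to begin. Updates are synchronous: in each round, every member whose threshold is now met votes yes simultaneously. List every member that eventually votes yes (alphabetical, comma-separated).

Round 1 — Ivy votes yes (initial).
Round 2 — checking thresholds:
  Ben: 1 of 5 neighbours < 3, below threshold.
  Dee: 1 of 6 neighbours < 6, below threshold.
  Eli: 1 of 2 neighbours < 2, below threshold.
  Kai: 1 of 4 neighbours ≥ 1, votes yes.
  Lee: 1 of 4 neighbours ≥ 1, votes yes.
Round 3 — checking thresholds:
  Ben: 3 of 5 neighbours ≥ 3, votes yes.
  Dee: 2 of 6 neighbours < 6, below threshold.
  Eli: 1 of 2 neighbours < 2, below threshold.
  Nia: 2 of 3 neighbours < 3, below threshold.
  Omar: 1 of 3 neighbours < 3, below threshold.
Round 4 — no new yes votes; cascade stops.

Ben, Ivy, Kai, Lee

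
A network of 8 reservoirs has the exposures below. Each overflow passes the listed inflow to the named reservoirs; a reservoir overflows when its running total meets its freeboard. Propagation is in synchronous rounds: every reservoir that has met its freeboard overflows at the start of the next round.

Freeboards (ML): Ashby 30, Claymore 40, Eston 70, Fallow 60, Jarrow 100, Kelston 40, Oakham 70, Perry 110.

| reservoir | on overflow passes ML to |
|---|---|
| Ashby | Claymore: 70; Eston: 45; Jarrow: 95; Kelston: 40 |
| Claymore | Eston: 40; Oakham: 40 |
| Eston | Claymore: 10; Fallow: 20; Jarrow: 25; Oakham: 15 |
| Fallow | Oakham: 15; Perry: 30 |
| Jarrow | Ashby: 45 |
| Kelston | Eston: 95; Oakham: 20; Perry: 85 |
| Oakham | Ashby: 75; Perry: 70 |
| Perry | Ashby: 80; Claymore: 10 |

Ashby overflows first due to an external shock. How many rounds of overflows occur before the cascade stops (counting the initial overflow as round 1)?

5

Round 1 — Ashby overflows (initial).
  Claymore: +70 → 70 ≥ 40
  Eston: +45 → 45 < 70
  Jarrow: +95 → 95 < 100
  Kelston: +40 → 40 ≥ 40
Round 2 — Claymore, Kelston overflow.
  Eston: +40+95 → 180 ≥ 70
  Oakham: +40+20 → 60 < 70
  Perry: +85 → 85 < 110
Round 3 — Eston overflows.
  Fallow: +20 → 20 < 60
  Jarrow: +25 → 120 ≥ 100
  Oakham: +15 → 75 ≥ 70
Round 4 — Jarrow, Oakham overflow.
  Perry: +70 → 155 ≥ 110
Round 5 — Perry overflows.
No further overflows.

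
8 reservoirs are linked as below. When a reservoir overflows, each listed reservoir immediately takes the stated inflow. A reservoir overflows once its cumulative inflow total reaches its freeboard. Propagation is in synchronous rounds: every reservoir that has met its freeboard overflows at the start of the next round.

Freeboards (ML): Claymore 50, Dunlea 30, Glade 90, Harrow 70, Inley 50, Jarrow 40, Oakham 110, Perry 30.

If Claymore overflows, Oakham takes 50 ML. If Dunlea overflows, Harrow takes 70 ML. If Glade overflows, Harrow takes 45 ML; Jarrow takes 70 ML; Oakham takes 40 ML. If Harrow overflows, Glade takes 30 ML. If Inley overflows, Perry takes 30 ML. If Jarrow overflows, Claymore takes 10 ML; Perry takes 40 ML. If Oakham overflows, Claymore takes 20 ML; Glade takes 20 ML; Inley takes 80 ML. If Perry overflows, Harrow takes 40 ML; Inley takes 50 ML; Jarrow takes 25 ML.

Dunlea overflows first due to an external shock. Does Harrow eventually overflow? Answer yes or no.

Round 1 — Dunlea overflows (initial).
  Harrow: +70 → 70 ≥ 70
Round 2 — Harrow overflows.
  Glade: +30 → 30 < 90
No further overflows.

yes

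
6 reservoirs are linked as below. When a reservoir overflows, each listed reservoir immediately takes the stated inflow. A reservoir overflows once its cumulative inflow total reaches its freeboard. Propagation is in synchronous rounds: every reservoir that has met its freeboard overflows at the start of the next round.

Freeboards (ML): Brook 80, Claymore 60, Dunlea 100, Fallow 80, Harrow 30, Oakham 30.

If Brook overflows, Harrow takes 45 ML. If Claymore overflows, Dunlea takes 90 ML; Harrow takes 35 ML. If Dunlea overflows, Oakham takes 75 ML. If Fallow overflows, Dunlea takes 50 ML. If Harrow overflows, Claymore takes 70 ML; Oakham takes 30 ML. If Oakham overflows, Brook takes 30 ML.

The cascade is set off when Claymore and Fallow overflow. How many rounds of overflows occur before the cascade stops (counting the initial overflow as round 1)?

Round 1 — Claymore, Fallow overflow (initial).
  Dunlea: +90+50 → 140 ≥ 100
  Harrow: +35 → 35 ≥ 30
Round 2 — Dunlea, Harrow overflow.
  Oakham: +75+30 → 105 ≥ 30
Round 3 — Oakham overflows.
  Brook: +30 → 30 < 80
No further overflows.

3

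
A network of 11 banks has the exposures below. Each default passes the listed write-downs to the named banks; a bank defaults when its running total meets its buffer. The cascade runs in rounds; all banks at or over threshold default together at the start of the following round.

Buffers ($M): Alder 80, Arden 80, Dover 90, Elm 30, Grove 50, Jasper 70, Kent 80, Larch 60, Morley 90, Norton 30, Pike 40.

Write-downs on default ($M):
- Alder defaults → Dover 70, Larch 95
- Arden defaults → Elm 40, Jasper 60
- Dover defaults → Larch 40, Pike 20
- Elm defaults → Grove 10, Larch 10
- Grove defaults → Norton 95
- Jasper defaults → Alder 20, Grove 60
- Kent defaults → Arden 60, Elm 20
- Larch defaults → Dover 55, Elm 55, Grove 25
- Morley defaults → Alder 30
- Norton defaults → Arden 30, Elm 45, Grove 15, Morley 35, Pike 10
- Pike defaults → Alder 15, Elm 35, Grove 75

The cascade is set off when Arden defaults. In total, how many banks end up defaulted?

Round 1 — Arden defaults (initial).
  Elm: +40 → 40 ≥ 30
  Jasper: +60 → 60 < 70
Round 2 — Elm defaults.
  Grove: +10 → 10 < 50
  Larch: +10 → 10 < 60
No further defaults.

2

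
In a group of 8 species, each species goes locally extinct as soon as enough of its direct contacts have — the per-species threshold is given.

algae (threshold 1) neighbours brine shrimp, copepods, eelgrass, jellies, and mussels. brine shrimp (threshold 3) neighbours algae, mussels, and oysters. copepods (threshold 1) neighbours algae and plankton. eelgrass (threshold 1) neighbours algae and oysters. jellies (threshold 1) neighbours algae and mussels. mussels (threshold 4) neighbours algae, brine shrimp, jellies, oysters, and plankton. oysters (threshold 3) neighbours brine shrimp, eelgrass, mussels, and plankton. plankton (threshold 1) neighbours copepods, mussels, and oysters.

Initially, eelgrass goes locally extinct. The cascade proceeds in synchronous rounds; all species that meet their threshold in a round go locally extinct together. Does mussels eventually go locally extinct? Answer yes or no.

no

Round 1 — eelgrass goes locally extinct (initial).
Round 2 — checking thresholds:
  algae: 1 of 5 neighbours ≥ 1, goes locally extinct.
  oysters: 1 of 4 neighbours < 3, below threshold.
Round 3 — checking thresholds:
  brine shrimp: 1 of 3 neighbours < 3, below threshold.
  copepods: 1 of 2 neighbours ≥ 1, goes locally extinct.
  jellies: 1 of 2 neighbours ≥ 1, goes locally extinct.
  mussels: 1 of 5 neighbours < 4, below threshold.
  oysters: 1 of 4 neighbours < 3, below threshold.
Round 4 — checking thresholds:
  brine shrimp: 1 of 3 neighbours < 3, below threshold.
  mussels: 2 of 5 neighbours < 4, below threshold.
  oysters: 1 of 4 neighbours < 3, below threshold.
  plankton: 1 of 3 neighbours ≥ 1, goes locally extinct.
Round 5 — no new extinctions; cascade stops.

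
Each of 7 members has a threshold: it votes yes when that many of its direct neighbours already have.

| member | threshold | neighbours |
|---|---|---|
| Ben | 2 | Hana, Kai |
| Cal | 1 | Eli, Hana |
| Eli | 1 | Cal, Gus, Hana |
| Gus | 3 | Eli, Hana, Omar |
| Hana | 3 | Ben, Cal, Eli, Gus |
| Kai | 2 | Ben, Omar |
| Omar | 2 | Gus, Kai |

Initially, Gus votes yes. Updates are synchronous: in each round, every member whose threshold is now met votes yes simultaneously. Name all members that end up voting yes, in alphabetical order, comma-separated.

Round 1 — Gus votes yes (initial).
Round 2 — checking thresholds:
  Eli: 1 of 3 neighbours ≥ 1, votes yes.
  Hana: 1 of 4 neighbours < 3, not yet.
  Omar: 1 of 2 neighbours < 2, not yet.
Round 3 — checking thresholds:
  Cal: 1 of 2 neighbours ≥ 1, votes yes.
  Hana: 2 of 4 neighbours < 3, not yet.
  Omar: 1 of 2 neighbours < 2, not yet.
Round 4 — checking thresholds:
  Hana: 3 of 4 neighbours ≥ 3, votes yes.
  Omar: 1 of 2 neighbours < 2, not yet.
Round 5 — no new yes votes; cascade stops.

Cal, Eli, Gus, Hana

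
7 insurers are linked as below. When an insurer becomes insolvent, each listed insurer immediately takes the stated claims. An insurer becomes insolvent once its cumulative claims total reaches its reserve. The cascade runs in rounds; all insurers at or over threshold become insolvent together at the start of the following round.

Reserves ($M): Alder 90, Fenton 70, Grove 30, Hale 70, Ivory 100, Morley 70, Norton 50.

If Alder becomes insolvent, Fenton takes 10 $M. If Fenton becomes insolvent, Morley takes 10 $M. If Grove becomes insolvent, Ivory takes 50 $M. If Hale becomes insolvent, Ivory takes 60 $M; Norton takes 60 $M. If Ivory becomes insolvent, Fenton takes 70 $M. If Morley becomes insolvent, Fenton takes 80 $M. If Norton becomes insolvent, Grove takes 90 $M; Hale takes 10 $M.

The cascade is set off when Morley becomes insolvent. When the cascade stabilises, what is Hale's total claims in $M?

Round 1 — Morley becomes insolvent (initial).
  Fenton: +80 → 80 ≥ 70
Round 2 — Fenton becomes insolvent.
No further insolvencies.

0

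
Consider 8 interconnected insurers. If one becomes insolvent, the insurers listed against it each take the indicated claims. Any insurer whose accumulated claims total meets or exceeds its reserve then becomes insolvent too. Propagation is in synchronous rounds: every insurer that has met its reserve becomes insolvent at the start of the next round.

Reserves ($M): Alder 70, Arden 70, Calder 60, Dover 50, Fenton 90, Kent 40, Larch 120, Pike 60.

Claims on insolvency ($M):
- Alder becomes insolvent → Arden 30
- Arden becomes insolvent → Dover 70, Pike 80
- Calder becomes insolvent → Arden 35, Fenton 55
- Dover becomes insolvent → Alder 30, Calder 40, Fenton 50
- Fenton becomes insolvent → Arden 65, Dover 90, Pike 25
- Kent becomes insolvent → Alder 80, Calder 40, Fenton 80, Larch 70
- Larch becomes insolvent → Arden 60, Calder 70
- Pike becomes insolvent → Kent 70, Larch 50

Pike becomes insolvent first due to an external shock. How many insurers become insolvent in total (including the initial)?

Round 1 — Pike becomes insolvent (initial).
  Kent: +70 → 70 ≥ 40
  Larch: +50 → 50 < 120
Round 2 — Kent becomes insolvent.
  Alder: +80 → 80 ≥ 70
  Calder: +40 → 40 < 60
  Fenton: +80 → 80 < 90
  Larch: +70 → 120 ≥ 120
Round 3 — Alder, Larch become insolvent.
  Arden: +30+60 → 90 ≥ 70
  Calder: +70 → 110 ≥ 60
Round 4 — Arden, Calder become insolvent.
  Dover: +70 → 70 ≥ 50
  Fenton: +55 → 135 ≥ 90
Round 5 — Dover, Fenton become insolvent.
No further insolvencies.

8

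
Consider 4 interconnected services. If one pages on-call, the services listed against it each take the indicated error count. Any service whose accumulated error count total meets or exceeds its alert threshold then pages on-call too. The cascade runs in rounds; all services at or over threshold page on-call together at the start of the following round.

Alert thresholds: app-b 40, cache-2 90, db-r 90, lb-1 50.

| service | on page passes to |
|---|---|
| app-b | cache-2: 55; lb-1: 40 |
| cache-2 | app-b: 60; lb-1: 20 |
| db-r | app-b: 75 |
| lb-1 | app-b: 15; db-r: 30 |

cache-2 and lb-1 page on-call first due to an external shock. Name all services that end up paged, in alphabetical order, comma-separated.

app-b, cache-2, lb-1

Round 1 — cache-2, lb-1 page on-call (initial).
  app-b: +60+15 → 75 ≥ 40
  db-r: +30 → 30 < 90
Round 2 — app-b pages on-call.
No further pages.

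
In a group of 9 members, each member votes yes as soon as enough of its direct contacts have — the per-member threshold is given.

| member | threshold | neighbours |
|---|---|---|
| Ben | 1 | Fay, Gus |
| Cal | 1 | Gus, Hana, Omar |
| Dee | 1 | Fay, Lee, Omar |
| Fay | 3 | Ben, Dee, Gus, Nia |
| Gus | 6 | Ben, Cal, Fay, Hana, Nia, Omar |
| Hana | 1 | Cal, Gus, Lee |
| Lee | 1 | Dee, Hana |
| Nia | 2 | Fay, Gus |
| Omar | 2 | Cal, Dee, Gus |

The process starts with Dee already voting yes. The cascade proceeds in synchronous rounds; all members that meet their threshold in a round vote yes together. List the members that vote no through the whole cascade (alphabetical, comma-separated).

Ben, Fay, Gus, Nia

Round 1 — Dee votes yes (initial).
Round 2 — checking thresholds:
  Fay: 1 of 4 neighbours < 3, not yet.
  Lee: 1 of 2 neighbours ≥ 1, votes yes.
  Omar: 1 of 3 neighbours < 2, not yet.
Round 3 — checking thresholds:
  Fay: 1 of 4 neighbours < 3, not yet.
  Hana: 1 of 3 neighbours ≥ 1, votes yes.
  Omar: 1 of 3 neighbours < 2, not yet.
Round 4 — checking thresholds:
  Cal: 1 of 3 neighbours ≥ 1, votes yes.
  Fay: 1 of 4 neighbours < 3, not yet.
  Gus: 1 of 6 neighbours < 6, not yet.
  Omar: 1 of 3 neighbours < 2, not yet.
Round 5 — checking thresholds:
  Fay: 1 of 4 neighbours < 3, not yet.
  Gus: 2 of 6 neighbours < 6, not yet.
  Omar: 2 of 3 neighbours ≥ 2, votes yes.
Round 6 — no new yes votes; cascade stops.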